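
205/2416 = 205/2416 = 0.08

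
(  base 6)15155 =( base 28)33B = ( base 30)2LH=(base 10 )2447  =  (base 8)4617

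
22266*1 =22266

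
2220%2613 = 2220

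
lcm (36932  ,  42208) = 295456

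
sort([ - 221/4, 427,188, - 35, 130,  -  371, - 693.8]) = [ - 693.8, - 371, - 221/4, - 35, 130, 188, 427 ]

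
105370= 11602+93768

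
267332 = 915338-648006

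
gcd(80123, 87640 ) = 1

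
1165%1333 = 1165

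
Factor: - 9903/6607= -3^1 * 3301^1*6607^( - 1)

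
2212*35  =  77420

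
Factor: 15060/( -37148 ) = -15/37  =  - 3^1*5^1*37^(-1)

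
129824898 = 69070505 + 60754393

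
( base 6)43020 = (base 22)C1E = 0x16d4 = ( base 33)5C3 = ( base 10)5844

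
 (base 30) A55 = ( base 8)21703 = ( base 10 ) 9155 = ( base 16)23c3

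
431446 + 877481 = 1308927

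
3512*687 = 2412744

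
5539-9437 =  - 3898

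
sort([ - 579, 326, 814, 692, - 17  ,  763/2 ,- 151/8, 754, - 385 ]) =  [ - 579, - 385, - 151/8, - 17,326, 763/2,692, 754, 814] 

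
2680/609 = 4 + 244/609= 4.40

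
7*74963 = 524741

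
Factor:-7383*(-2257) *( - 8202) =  - 2^1*3^2*23^1 * 37^1*61^1*107^1*1367^1 = - 136673461062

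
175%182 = 175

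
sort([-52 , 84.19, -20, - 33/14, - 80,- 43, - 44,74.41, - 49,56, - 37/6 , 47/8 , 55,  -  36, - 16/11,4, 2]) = [ - 80, - 52, - 49, - 44,  -  43, - 36, - 20 , -37/6, - 33/14, - 16/11,2,  4,47/8,  55 , 56,74.41, 84.19 ]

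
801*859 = 688059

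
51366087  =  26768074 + 24598013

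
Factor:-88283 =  -13^1 * 6791^1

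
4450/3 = 4450/3  =  1483.33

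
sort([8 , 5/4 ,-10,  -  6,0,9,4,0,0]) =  [ - 10,-6,0, 0,0, 5/4,4 , 8, 9 ] 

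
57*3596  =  204972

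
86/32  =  2+11/16 = 2.69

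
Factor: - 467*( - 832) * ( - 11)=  - 4273984 =- 2^6 * 11^1*13^1* 467^1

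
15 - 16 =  - 1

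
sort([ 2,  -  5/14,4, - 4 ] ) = [ - 4, - 5/14,2, 4 ]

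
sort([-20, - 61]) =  [ - 61, - 20]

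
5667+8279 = 13946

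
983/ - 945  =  -983/945 = -1.04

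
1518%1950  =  1518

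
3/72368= 3/72368= 0.00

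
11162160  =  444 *25140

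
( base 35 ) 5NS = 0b1101100101110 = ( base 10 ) 6958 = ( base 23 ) d3c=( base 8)15456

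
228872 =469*488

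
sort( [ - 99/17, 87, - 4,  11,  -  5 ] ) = [ - 99/17, - 5,-4,11, 87]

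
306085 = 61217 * 5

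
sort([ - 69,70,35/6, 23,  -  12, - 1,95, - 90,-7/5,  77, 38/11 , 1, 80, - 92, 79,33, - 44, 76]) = [ - 92, - 90, - 69, - 44, - 12, - 7/5, - 1 , 1,  38/11,35/6, 23, 33,70,76,  77 , 79,  80 , 95 ]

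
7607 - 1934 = 5673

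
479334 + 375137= 854471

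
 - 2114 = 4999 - 7113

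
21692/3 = 7230 + 2/3  =  7230.67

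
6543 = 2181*3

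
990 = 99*10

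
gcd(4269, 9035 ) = 1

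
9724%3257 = 3210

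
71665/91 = 71665/91= 787.53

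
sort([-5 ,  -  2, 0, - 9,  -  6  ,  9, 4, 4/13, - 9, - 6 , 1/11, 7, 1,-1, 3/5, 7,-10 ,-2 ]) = [ - 10, - 9,-9, - 6, - 6, - 5,-2,  -  2, - 1,0,1/11, 4/13,3/5,1,4,7,7, 9 ]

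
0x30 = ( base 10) 48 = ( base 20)28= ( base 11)44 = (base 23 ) 22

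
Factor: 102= 2^1*3^1 *17^1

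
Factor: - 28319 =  - 28319^1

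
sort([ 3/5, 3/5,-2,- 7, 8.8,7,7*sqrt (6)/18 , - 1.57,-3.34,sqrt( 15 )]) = [-7, - 3.34, - 2,  -  1.57,3/5  ,  3/5,7* sqrt( 6)/18,sqrt(15 ),7,8.8]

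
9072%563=64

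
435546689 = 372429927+63116762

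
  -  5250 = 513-5763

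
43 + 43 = 86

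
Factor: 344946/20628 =2^(  -  1)* 3^(-2 )*7^1*43^1 = 301/18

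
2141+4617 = 6758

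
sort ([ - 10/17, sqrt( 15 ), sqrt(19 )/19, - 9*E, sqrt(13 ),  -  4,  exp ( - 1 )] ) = [-9*E, - 4, - 10/17, sqrt( 19)/19, exp( - 1 ), sqrt( 13 ), sqrt( 15)] 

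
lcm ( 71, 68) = 4828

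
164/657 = 164/657 = 0.25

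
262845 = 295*891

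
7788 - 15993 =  - 8205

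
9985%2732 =1789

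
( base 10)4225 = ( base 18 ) D0D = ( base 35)3FP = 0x1081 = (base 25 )6j0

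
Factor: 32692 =2^2*11^1  *  743^1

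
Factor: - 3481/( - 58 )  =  2^( - 1)*29^( - 1)* 59^2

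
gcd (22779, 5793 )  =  3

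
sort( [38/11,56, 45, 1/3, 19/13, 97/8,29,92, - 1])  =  [-1, 1/3, 19/13, 38/11 , 97/8,29,  45, 56, 92 ]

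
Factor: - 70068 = - 2^2*3^1*5839^1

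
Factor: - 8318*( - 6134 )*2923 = 2^2*37^1*79^1 * 3067^1*4159^1 = 149139094876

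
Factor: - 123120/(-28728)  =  30/7 = 2^1*3^1*5^1*7^( - 1 ) 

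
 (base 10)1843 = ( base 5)24333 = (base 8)3463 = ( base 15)82D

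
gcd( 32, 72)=8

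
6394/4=3197/2 = 1598.50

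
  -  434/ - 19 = 22 + 16/19 = 22.84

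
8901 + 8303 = 17204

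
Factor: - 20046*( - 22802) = 2^2 * 3^1 * 13^2* 257^1*877^1  =  457088892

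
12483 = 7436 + 5047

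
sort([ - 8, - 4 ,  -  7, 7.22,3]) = [-8, - 7, - 4,3,7.22]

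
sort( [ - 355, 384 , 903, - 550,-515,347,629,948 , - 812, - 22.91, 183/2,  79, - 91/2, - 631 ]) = [ - 812, - 631,  -  550,-515, -355, - 91/2, - 22.91,79 , 183/2 , 347, 384, 629,903 , 948 ]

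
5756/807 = 7+107/807 = 7.13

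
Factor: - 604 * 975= - 2^2*3^1*5^2*13^1*151^1= -588900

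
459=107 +352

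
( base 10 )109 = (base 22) 4L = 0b1101101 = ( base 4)1231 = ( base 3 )11001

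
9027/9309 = 3009/3103 = 0.97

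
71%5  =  1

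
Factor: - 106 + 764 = 658 = 2^1*7^1*47^1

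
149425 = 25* 5977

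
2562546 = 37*69258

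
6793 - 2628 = 4165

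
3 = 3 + 0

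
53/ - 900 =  - 53/900 = -0.06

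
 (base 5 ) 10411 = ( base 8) 1333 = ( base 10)731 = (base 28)q3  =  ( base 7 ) 2063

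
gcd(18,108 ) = 18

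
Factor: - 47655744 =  - 2^6*3^1*47^1*5281^1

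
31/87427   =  31/87427= 0.00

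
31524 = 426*74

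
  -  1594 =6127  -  7721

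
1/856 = 1/856 = 0.00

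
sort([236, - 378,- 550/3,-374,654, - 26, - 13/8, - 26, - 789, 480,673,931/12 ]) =[ - 789,-378, - 374, - 550/3, - 26, - 26 , - 13/8,931/12,236, 480,654,673] 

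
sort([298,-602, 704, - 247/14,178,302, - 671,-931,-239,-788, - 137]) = [ - 931,-788,-671, - 602, - 239,-137, - 247/14,178, 298,302,704] 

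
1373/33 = 1373/33 = 41.61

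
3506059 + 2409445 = 5915504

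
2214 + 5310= 7524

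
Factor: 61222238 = 2^1*7^1*11^1*397547^1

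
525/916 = 525/916 = 0.57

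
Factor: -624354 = - 2^1*3^1*104059^1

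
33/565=33/565 = 0.06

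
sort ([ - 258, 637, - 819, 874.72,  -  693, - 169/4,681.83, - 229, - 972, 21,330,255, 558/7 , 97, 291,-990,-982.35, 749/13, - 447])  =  [ - 990 , - 982.35, - 972, - 819, - 693 , - 447, - 258, - 229, - 169/4, 21, 749/13, 558/7, 97, 255, 291, 330,637, 681.83, 874.72 ]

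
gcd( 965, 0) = 965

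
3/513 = 1/171  =  0.01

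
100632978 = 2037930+98595048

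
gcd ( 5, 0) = 5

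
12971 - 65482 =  - 52511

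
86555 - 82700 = 3855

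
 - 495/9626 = - 1 + 9131/9626 = - 0.05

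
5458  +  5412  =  10870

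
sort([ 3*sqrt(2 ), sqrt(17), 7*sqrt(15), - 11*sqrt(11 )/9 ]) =[ - 11*sqrt( 11)/9, sqrt( 17), 3*sqrt ( 2), 7*sqrt (15)]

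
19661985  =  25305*777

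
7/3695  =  7/3695 = 0.00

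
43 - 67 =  - 24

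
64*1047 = 67008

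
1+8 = 9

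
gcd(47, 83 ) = 1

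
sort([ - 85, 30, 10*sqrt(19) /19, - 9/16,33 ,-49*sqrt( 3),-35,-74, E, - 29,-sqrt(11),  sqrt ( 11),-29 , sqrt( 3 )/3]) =[ - 85, - 49 * sqrt(3 ), - 74, -35, - 29,-29, - sqrt(11), -9/16, sqrt(3 ) /3, 10*sqrt( 19)/19,E , sqrt( 11), 30, 33] 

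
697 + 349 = 1046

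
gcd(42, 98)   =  14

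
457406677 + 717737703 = 1175144380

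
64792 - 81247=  - 16455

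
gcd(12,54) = 6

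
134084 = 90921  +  43163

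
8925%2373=1806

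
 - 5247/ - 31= 5247/31 = 169.26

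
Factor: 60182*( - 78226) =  -4707797132 = -2^2*30091^1*39113^1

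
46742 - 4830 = 41912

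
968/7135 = 968/7135 = 0.14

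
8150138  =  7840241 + 309897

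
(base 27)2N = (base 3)2212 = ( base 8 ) 115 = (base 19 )41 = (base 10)77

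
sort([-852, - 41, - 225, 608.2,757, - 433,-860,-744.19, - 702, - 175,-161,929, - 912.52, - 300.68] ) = [ - 912.52,-860, - 852,-744.19, - 702, -433, - 300.68 , - 225,-175,  -  161, - 41,608.2,757 , 929]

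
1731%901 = 830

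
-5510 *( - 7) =38570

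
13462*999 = 13448538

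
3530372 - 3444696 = 85676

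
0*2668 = 0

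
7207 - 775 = 6432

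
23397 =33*709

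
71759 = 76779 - 5020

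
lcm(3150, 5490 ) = 192150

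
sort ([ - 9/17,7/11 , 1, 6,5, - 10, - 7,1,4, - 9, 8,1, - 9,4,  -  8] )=[ - 10, - 9,-9, - 8,-7, - 9/17,7/11, 1,1,1,4,4  ,  5 , 6 , 8 ] 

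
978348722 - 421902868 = 556445854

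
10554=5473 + 5081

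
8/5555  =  8/5555=0.00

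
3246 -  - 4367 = 7613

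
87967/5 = 87967/5 = 17593.40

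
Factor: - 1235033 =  -17^1*72649^1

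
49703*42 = 2087526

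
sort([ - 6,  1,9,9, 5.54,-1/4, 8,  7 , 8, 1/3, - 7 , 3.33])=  [ - 7, - 6,-1/4, 1/3, 1, 3.33, 5.54, 7, 8,  8, 9,9 ]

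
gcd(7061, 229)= 1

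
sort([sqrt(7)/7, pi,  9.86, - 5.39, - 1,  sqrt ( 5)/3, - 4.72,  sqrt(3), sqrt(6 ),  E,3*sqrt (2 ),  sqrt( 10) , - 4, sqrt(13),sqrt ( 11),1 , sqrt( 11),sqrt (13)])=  [ - 5.39, - 4.72, - 4, -1,sqrt(7)/7, sqrt( 5)/3,1,  sqrt( 3),sqrt( 6),E, pi,  sqrt(10),sqrt(11 ), sqrt (11 ),  sqrt( 13),sqrt( 13), 3*sqrt( 2 ), 9.86]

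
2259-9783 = -7524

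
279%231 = 48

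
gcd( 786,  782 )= 2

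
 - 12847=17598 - 30445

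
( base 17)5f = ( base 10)100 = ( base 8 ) 144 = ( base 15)6A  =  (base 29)3D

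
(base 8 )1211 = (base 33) JM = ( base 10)649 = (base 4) 22021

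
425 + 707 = 1132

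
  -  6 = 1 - 7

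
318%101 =15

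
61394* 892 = 54763448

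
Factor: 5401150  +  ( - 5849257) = - 448107 = - 3^1*11^1*37^1 * 367^1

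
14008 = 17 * 824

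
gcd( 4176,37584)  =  4176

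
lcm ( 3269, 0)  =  0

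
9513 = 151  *63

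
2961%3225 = 2961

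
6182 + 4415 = 10597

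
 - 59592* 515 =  - 30689880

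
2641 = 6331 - 3690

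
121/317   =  121/317 = 0.38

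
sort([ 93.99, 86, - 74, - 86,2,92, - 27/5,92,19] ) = [ - 86, - 74, - 27/5, 2,  19,  86  ,  92, 92,  93.99]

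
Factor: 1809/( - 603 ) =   -  3^1 = - 3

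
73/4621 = 73/4621 = 0.02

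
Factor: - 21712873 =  - 7^1*13^1*269^1*887^1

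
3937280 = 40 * 98432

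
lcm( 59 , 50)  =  2950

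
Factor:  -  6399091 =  - 6399091^1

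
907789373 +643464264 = 1551253637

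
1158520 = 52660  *22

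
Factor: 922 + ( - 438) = 2^2* 11^2 = 484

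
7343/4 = 7343/4 = 1835.75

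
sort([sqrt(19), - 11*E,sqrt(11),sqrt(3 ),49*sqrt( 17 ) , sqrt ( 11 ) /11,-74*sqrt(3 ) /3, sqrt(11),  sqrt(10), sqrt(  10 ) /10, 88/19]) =[-74*sqrt( 3 )/3, - 11 * E , sqrt( 11)/11, sqrt(10 )/10,sqrt(3 ), sqrt(10),sqrt ( 11),sqrt( 11 ),  sqrt(19),88/19,49*sqrt( 17)]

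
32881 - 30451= 2430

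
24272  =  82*296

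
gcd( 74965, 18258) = 1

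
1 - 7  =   - 6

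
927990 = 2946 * 315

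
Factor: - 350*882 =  - 2^2*3^2*5^2 * 7^3 = -308700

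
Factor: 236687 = 11^1*21517^1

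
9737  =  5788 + 3949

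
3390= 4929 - 1539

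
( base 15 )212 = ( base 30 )fh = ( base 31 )f2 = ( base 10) 467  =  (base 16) 1d3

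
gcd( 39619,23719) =1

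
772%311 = 150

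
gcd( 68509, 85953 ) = 7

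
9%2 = 1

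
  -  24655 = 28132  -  52787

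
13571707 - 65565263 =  - 51993556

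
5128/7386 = 2564/3693 = 0.69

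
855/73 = 855/73 = 11.71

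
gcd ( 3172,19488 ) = 4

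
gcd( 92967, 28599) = 3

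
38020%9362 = 572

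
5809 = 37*157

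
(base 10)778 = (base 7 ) 2161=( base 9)1054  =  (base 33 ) NJ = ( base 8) 1412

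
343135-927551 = -584416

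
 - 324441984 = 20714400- 345156384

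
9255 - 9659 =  - 404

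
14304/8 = 1788 = 1788.00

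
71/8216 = 71/8216 = 0.01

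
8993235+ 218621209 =227614444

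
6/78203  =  6/78203 = 0.00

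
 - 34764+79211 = 44447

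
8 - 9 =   -  1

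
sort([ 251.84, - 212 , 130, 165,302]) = [ - 212,130, 165, 251.84,302 ]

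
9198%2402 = 1992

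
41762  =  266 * 157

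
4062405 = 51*79655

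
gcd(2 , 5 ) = 1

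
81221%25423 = 4952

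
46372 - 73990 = -27618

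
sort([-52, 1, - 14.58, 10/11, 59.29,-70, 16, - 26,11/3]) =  [ - 70, - 52,-26, -14.58,10/11,1,  11/3, 16, 59.29]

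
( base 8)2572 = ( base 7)4042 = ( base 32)1BQ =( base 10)1402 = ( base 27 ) 1op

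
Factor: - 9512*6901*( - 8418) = 552576982416  =  2^4 * 3^1*23^1 * 29^1* 41^1*61^1* 67^1*103^1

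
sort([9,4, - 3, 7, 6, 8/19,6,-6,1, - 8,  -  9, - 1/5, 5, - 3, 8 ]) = [-9, - 8 , - 6,-3 , - 3, - 1/5,8/19, 1,  4  ,  5, 6,6,7,  8,9]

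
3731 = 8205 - 4474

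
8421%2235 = 1716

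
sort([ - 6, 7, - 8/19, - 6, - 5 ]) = [ - 6,-6, - 5, - 8/19,  7]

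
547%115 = 87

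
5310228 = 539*9852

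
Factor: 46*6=2^2*3^1*23^1 = 276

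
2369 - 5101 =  - 2732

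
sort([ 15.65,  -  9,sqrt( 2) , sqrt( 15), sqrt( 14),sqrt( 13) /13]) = [ - 9,  sqrt (13 )/13, sqrt(2),sqrt( 14 ),sqrt(15), 15.65 ]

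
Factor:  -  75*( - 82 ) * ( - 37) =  - 2^1*3^1* 5^2 * 37^1 * 41^1 = - 227550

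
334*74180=24776120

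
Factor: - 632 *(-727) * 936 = 430058304=2^6*3^2* 13^1*79^1*727^1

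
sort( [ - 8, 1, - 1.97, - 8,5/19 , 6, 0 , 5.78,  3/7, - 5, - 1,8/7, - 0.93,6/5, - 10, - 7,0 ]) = [ - 10, - 8, - 8 , -7, - 5, - 1.97 , - 1 , - 0.93, 0,0, 5/19,3/7 , 1,8/7,6/5, 5.78, 6] 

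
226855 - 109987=116868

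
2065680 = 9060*228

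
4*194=776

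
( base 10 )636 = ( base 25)10b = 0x27C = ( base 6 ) 2540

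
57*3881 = 221217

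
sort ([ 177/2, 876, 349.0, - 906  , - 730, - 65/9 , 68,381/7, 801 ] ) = [ - 906, - 730, - 65/9, 381/7, 68, 177/2,349.0,801 , 876] 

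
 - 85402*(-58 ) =4953316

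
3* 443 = 1329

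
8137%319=162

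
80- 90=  - 10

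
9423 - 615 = 8808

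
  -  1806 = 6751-8557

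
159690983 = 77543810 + 82147173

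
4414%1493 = 1428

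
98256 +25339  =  123595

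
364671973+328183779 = 692855752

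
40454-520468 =-480014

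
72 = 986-914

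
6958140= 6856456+101684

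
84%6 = 0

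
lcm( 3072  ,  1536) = 3072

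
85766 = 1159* 74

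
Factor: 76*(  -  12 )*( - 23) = 2^4*3^1*19^1*23^1=20976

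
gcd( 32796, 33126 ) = 6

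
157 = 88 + 69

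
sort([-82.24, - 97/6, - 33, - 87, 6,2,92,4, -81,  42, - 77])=[-87, - 82.24, - 81, - 77, - 33, - 97/6,2, 4,6,  42,92]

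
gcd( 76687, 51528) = 1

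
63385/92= 688 + 89/92 = 688.97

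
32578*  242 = 7883876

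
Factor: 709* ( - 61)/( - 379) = 43249/379 = 61^1*379^( - 1 )*709^1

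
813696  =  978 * 832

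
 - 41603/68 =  - 41603/68 = - 611.81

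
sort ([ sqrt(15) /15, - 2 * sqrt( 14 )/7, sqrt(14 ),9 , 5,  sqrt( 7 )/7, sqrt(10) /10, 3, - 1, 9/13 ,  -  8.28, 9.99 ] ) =[ - 8.28, - 2 * sqrt(14 )/7, - 1,sqrt( 15 )/15 , sqrt ( 10)/10, sqrt ( 7 )/7,9/13, 3,sqrt (14 ),5,  9, 9.99] 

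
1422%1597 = 1422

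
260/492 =65/123 = 0.53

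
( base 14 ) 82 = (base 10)114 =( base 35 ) 39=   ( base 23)4M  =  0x72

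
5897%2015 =1867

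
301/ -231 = - 2+23/33 = - 1.30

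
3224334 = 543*5938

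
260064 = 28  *9288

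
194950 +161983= 356933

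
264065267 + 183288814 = 447354081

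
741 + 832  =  1573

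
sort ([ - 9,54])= [ - 9, 54]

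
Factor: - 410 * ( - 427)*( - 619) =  - 108368330 = - 2^1*5^1 *7^1 * 41^1 * 61^1 * 619^1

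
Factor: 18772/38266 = 2^1*13^1 * 53^( -1)= 26/53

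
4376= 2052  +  2324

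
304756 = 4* 76189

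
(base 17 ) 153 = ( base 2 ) 101111001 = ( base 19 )10g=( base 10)377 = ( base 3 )111222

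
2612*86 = 224632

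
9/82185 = 3/27395 = 0.00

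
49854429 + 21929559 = 71783988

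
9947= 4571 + 5376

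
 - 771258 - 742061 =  - 1513319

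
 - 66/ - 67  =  66/67 = 0.99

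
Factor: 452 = 2^2  *  113^1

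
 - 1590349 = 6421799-8012148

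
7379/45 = 7379/45 = 163.98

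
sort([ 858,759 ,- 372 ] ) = [-372,759,858 ] 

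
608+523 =1131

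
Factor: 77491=77491^1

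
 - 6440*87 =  - 560280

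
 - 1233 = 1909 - 3142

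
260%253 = 7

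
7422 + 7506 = 14928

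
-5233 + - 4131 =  - 9364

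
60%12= 0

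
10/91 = 10/91 =0.11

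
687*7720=5303640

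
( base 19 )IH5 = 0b1101010101010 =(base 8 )15252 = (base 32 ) 6la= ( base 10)6826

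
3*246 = 738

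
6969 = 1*6969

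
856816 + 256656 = 1113472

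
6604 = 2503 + 4101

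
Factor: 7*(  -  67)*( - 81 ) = 3^4*7^1 * 67^1 = 37989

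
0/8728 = 0= 0.00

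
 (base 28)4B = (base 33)3o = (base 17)74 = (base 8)173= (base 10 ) 123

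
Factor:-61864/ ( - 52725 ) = 88/75 =2^3* 3^( - 1 )*5^( - 2)*11^1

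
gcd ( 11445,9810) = 1635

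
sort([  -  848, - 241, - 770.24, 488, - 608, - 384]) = [ - 848, - 770.24 ,  -  608, - 384, - 241, 488] 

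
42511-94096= - 51585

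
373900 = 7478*50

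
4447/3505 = 1 + 942/3505  =  1.27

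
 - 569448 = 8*(  -  71181)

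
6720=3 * 2240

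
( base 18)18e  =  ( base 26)IE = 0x1E2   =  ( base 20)142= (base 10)482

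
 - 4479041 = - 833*5377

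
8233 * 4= 32932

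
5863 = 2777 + 3086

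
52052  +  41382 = 93434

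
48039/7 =48039/7 = 6862.71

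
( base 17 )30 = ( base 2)110011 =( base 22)27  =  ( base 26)1P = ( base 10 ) 51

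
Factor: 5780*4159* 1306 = 2^3*5^1*17^2*653^1*4159^1 =31394960120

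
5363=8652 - 3289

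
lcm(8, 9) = 72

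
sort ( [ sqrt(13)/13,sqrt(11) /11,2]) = [ sqrt( 13)/13,sqrt(11)/11, 2]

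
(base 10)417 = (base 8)641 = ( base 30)dr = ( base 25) gh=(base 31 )DE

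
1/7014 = 1/7014 = 0.00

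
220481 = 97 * 2273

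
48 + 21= 69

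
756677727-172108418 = 584569309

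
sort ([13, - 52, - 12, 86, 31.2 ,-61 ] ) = [  -  61,-52,  -  12, 13, 31.2 , 86 ]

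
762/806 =381/403=0.95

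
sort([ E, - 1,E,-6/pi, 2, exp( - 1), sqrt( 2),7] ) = [ - 6/pi, - 1  ,  exp( - 1 ), sqrt( 2 ),2, E, E,  7]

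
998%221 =114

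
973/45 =21 + 28/45 =21.62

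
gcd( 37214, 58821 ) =1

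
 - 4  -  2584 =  - 2588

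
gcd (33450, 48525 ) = 75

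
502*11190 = 5617380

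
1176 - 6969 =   -  5793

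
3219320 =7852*410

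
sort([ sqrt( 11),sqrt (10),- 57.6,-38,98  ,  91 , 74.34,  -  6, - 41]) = [ - 57.6, - 41, - 38,-6, sqrt( 10),  sqrt( 11),74.34,91,98 ]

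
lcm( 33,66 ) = 66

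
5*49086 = 245430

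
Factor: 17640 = 2^3 *3^2 *5^1*7^2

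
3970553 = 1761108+2209445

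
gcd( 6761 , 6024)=1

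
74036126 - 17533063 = 56503063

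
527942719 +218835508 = 746778227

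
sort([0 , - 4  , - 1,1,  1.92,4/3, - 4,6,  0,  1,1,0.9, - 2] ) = [  -  4,-4,-2, - 1, 0 , 0, 0.9,  1,1,1, 4/3,  1.92 , 6]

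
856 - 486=370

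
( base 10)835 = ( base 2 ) 1101000011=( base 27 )13P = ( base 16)343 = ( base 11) 69a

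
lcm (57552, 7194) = 57552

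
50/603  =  50/603=   0.08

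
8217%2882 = 2453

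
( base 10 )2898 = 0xb52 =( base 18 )8H0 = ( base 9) 3870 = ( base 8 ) 5522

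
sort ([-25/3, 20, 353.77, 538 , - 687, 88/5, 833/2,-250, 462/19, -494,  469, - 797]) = [-797, - 687,-494, -250,-25/3 , 88/5 , 20,  462/19 , 353.77, 833/2, 469,538] 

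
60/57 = 20/19=1.05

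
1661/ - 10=-1661/10 = -166.10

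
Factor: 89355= 3^1*5^1 *7^1*23^1*37^1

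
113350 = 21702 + 91648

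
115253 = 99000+16253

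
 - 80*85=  -6800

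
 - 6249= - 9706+3457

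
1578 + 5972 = 7550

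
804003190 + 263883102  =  1067886292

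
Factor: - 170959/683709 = -3^(- 1)*13^( - 1 )*23^1*47^(  -  1) * 373^( - 1)*7433^1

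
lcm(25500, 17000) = 51000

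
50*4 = 200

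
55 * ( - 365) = - 20075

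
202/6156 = 101/3078 =0.03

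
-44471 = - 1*44471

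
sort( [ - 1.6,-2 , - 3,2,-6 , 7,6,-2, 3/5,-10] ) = [  -  10, - 6, - 3, - 2 , - 2,-1.6,3/5, 2, 6,7 ]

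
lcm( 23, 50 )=1150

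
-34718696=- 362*95908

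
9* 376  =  3384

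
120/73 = 1 + 47/73 = 1.64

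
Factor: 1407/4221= 1/3 = 3^( - 1) 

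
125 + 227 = 352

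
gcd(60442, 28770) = 2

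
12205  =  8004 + 4201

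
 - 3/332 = -1+329/332 = -0.01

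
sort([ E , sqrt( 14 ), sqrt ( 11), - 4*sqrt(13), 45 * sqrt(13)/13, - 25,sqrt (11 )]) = [ - 25, - 4 * sqrt(13 ) , E,sqrt(11)  ,  sqrt(11),sqrt(14 ),45*sqrt(13 )/13 ] 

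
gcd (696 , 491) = 1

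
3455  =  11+3444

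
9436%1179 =4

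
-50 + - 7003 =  - 7053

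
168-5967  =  -5799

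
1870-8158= -6288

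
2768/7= 395 + 3/7 =395.43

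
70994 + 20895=91889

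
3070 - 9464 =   -  6394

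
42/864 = 7/144 =0.05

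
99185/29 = 99185/29=3420.17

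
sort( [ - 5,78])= [  -  5, 78] 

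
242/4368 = 121/2184 =0.06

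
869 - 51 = 818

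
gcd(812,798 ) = 14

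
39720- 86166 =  - 46446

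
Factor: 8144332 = 2^2*7^1*290869^1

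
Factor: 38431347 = 3^1 * 691^1*18539^1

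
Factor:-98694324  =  -2^2*3^2*2741509^1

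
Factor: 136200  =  2^3 * 3^1*5^2*227^1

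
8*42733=341864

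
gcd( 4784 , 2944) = 368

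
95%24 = 23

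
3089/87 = 3089/87 = 35.51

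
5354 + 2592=7946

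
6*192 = 1152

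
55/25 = 2  +  1/5 = 2.20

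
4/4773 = 4/4773 = 0.00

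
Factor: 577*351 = 3^3 * 13^1*577^1 = 202527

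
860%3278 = 860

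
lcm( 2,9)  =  18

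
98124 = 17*5772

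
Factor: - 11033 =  - 11^1*17^1*59^1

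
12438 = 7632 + 4806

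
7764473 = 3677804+4086669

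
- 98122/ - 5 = 98122/5 = 19624.40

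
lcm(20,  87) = 1740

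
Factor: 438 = 2^1 * 3^1*73^1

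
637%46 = 39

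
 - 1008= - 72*14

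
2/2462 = 1/1231 =0.00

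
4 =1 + 3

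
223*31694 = 7067762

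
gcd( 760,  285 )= 95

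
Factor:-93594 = - 2^1 *3^1*19^1*821^1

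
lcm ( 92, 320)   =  7360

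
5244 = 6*874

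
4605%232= 197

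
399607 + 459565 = 859172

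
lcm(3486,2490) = 17430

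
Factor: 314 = 2^1*157^1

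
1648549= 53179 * 31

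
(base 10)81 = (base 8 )121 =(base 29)2n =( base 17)4d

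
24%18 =6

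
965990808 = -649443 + 966640251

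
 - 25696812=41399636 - 67096448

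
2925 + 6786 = 9711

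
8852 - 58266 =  - 49414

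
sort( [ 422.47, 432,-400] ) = [ - 400,422.47, 432 ]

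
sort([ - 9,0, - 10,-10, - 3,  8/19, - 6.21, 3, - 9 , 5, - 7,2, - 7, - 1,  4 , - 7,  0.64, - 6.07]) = [-10 ,-10,  -  9, - 9 ,- 7, - 7, - 7,- 6.21, - 6.07, - 3, - 1,0, 8/19, 0.64 , 2,3, 4 , 5]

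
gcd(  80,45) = 5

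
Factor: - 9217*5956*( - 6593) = 2^2*13^1*19^1 * 347^1*709^1*1489^1 =361932308036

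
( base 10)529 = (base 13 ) 319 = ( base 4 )20101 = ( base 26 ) k9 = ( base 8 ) 1021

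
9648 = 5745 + 3903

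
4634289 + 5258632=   9892921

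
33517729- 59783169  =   - 26265440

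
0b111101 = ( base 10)61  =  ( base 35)1Q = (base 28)25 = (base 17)3a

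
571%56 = 11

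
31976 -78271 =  - 46295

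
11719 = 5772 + 5947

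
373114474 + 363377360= 736491834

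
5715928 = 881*6488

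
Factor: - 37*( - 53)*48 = 2^4*  3^1*37^1 * 53^1 = 94128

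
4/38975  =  4/38975=0.00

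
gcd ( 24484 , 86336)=4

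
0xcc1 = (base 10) 3265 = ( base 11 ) 24A9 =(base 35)2NA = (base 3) 11110221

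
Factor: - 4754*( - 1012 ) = 4811048 = 2^3 * 11^1 * 23^1 * 2377^1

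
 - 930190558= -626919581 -303270977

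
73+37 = 110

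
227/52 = 227/52 = 4.37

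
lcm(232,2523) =20184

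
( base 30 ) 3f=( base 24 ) 49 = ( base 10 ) 105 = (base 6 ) 253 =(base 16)69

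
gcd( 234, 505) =1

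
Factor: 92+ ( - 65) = 27 = 3^3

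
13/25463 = 13/25463 = 0.00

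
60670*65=3943550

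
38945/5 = 7789 = 7789.00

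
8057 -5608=2449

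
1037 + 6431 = 7468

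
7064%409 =111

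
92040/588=7670/49 = 156.53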